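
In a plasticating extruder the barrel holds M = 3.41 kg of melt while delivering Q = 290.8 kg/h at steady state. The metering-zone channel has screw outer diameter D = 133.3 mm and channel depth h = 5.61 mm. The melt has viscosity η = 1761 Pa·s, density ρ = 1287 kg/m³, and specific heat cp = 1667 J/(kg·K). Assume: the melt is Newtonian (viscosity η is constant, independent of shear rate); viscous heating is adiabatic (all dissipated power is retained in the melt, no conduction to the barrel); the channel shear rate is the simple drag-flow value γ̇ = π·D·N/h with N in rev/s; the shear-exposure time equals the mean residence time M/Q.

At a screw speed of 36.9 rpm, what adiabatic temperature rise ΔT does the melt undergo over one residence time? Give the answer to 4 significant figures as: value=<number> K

Convert throughput: Q = 290.8 kg/h = 290.8/3600 = 0.0807778 kg/s
t_res = M / Q_s = 3.41 ÷ 0.0807778 = 42.2146 s
Convert to SI: D = 0.1333 m, h = 0.00561 m, N = 36.9/60 = 0.615 rev/s
Shear rate: γ̇ = πDN/h = π·0.1333·0.615/0.00561 = 45.9084 s⁻¹
ΔT = η·γ̇²·t_res / (ρ·cp) = 1761 · (45.9084)² · 42.2146 / (1287 · 1667) = 73.0285 K

value=73.03 K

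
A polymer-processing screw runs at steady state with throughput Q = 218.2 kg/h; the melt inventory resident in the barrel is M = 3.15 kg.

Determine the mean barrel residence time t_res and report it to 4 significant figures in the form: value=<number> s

Convert throughput: Q = 218.2 kg/h = 218.2/3600 = 0.0606111 kg/s
t_res = M / Q_s = 3.15 / 0.0606111 = 51.9707 s

value=51.97 s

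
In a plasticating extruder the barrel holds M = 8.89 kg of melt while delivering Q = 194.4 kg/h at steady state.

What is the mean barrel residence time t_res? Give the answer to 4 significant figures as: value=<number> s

Convert throughput: Q = 194.4 kg/h = 194.4/3600 = 0.054 kg/s
t_res = M / Q_s = 8.89 / 0.054 = 164.63 s

value=164.6 s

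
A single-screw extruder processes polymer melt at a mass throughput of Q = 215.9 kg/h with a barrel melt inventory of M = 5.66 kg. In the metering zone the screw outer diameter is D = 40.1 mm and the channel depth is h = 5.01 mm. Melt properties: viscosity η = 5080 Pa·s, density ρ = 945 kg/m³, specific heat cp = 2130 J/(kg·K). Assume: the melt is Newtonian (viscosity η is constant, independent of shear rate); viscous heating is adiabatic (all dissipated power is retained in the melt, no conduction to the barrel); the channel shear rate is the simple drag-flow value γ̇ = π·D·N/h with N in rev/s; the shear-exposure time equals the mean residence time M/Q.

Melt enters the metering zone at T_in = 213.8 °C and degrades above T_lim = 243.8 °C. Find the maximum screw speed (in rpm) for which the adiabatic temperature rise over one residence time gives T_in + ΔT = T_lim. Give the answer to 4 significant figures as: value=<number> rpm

Q_s = Q / 3600 = 215.9 / 3600 = 0.0599722 kg/s
t_res = M / Q_s = 5.66 / 0.0599722 = 94.377 s
Geometry in SI: D = 40.1 mm → 0.0401 m, h = 5.01 mm → 0.00501 m
Allowable rise: ΔT_a = T_lim − T_in = 243.8 − 213.8 = 30 K
Invert ΔT = ηγ̇²t_res/(ρcp) for γ̇: γ̇_max² = ΔT_a ρ cp / (η t_res) = 30·945·2130 / (5080·94.377) = 125.951 s⁻²
Take the square root: γ̇_max = √(125.951) = 11.2228 s⁻¹
N_max = γ̇_max h / (πD) = 11.2228·0.00501/(π·0.0401) = 0.446318 rev/s → ×60 = 26.7791 rpm

value=26.78 rpm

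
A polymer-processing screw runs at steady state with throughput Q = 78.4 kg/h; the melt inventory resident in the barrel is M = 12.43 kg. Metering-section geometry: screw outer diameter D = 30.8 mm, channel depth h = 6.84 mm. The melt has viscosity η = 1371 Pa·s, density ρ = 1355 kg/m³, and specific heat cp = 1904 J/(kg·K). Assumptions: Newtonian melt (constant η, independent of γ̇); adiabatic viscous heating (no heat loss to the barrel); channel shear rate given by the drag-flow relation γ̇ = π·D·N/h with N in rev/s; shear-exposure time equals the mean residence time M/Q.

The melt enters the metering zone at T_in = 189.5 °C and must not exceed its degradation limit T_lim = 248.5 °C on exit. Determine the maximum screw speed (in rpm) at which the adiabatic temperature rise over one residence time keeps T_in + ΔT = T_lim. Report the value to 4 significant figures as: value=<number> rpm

value=59.15 rpm

Q_s = Q / 3600 = 78.4 / 3600 = 0.0217778 kg/s
t_res = M / Q_s = 12.43 ÷ 0.0217778 = 570.765 s
Geometry in SI: D = 30.8 mm → 0.0308 m, h = 6.84 mm → 0.00684 m
Allowable rise: ΔT_a = T_lim − T_in = 248.5 − 189.5 = 59 K
γ̇_max² = ΔT_a·ρ·cp / (η·t_res) = [59 × 1355 × 1904] / [1371 × 570.765] = 194.52 s⁻²
γ̇_max = √194.52 = 13.947 s⁻¹
Solve γ̇ = πDN/h for N: N_max = γ̇_max·h/(π·D) = 13.947 × 0.00684 / (π × 0.0308) = 0.98591 rev/s = 59.1546 rpm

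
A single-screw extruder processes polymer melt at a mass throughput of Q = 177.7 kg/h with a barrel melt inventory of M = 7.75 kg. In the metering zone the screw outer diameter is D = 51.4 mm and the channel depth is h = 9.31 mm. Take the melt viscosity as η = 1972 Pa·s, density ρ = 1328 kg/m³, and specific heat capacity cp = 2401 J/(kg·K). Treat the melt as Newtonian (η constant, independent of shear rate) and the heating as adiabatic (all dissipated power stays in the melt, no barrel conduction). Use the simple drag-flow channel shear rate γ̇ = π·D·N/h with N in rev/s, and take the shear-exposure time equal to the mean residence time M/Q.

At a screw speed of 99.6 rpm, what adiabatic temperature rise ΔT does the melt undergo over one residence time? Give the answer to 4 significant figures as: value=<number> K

Throughput in SI: Q_s = 177.7 kg/h ÷ 3600 s/h = 0.0493611 kg/s
t_res = M / Q_s = 7.75 ÷ 0.0493611 = 157.006 s
Convert to SI: D = 0.0514 m, h = 0.00931 m, N = 99.6/60 = 1.66 rev/s
γ̇ = π·D·N / h = π · 0.0514 · 1.66 / 0.00931 = 28.792 s⁻¹
ΔT = η·γ̇²·t_res/(ρ·cp) = [1972 × 28.792² × 157.006] / [1328 × 2401] = 80.4964 K

value=80.50 K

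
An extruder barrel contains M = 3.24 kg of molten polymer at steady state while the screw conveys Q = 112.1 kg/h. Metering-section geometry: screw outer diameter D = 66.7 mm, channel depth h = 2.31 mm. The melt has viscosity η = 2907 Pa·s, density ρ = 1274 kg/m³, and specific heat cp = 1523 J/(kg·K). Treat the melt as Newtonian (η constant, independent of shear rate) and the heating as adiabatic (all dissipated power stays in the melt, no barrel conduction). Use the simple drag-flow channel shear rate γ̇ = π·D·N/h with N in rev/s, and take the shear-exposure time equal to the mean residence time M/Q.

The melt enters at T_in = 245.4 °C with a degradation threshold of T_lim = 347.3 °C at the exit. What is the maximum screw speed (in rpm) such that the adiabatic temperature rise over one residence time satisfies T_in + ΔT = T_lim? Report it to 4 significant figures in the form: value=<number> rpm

Convert throughput: Q = 112.1 kg/h = 112.1/3600 = 0.0311389 kg/s
t_res = M / Q_s = 3.24 ÷ 0.0311389 = 104.05 s
Geometry in SI: D = 66.7 mm → 0.0667 m, h = 2.31 mm → 0.00231 m
ΔT_a = T_lim − T_in = 347.3 − 245.4 = 101.9 K
γ̇_max² = ΔT_a·ρ·cp / (η·t_res) = [101.9 × 1274 × 1523] / [2907 × 104.05] = 653.667 s⁻²
γ̇_max = √653.667 = 25.5669 s⁻¹
Solve γ̇ = πDN/h for N: N_max = γ̇_max·h/(π·D) = 25.5669 × 0.00231 / (π × 0.0667) = 0.281848 rev/s = 16.9109 rpm

value=16.91 rpm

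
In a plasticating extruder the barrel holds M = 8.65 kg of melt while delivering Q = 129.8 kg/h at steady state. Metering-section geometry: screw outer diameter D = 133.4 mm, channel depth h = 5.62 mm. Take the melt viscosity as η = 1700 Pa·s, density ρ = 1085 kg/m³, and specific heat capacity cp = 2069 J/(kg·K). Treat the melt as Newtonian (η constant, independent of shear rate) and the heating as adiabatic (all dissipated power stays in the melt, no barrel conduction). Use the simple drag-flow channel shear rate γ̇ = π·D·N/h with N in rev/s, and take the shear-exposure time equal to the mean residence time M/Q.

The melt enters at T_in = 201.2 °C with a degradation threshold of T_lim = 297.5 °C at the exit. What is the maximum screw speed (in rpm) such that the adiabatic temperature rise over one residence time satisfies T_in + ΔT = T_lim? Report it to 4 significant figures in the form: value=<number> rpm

Convert throughput: Q = 129.8 kg/h = 129.8/3600 = 0.0360556 kg/s
t_res = M / Q_s = 8.65 ÷ 0.0360556 = 239.908 s
Convert to metres: D = 0.1334 m, h = 0.00562 m
Allowable rise: ΔT_a = T_lim − T_in = 297.5 − 201.2 = 96.3 K
Invert ΔT = ηγ̇²t_res/(ρcp) for γ̇: γ̇_max² = ΔT_a ρ cp / (η t_res) = 96.3·1085·2069 / (1700·239.908) = 530.058 s⁻²
Take the square root: γ̇_max = √(530.058) = 23.023 s⁻¹
N_max = γ̇_max·h / (π·D) = 23.023 · 0.00562 / (π · 0.1334) = 0.30874 rev/s = 18.5244 rpm

value=18.52 rpm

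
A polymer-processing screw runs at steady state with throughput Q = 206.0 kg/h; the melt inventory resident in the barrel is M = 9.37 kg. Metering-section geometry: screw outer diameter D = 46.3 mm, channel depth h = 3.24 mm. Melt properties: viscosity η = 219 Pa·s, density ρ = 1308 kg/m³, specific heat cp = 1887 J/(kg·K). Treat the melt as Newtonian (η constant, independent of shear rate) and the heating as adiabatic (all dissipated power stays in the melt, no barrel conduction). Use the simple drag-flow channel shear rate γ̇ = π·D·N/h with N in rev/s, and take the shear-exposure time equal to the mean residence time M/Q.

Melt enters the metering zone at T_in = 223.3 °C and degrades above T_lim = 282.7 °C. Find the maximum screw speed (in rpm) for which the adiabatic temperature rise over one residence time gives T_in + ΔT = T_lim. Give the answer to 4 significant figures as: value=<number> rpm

value=85.46 rpm

Q_s = Q / 3600 = 206.0 / 3600 = 0.0572222 kg/s
Mean residence time: t_res = M/Q_s = 9.37 kg / 0.0572222 kg/s = 163.748 s
Convert to metres: D = 0.0463 m, h = 0.00324 m
ΔT_a = T_lim − T_in = 282.7 °C − 223.3 °C = 59.4 K
γ̇_max² = ΔT_a·ρ·cp/(η·t_res) = 59.4·1308·1887/(219·163.748) = 4088.34 s⁻²
γ̇_max = √4088.34 = 63.9401 s⁻¹
N_max = γ̇_max h / (πD) = 63.9401·0.00324/(π·0.0463) = 1.42425 rev/s → ×60 = 85.4553 rpm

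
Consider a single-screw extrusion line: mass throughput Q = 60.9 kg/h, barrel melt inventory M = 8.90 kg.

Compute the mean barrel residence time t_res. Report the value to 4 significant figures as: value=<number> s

value=526.1 s

Throughput in SI: Q_s = 60.9 kg/h ÷ 3600 s/h = 0.0169167 kg/s
t_res = M / Q_s = 8.90 / 0.0169167 = 526.108 s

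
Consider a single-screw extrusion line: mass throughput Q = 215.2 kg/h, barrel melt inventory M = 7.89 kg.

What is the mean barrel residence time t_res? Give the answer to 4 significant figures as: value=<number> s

Throughput in SI: Q_s = 215.2 kg/h ÷ 3600 s/h = 0.0597778 kg/s
t_res = M / Q_s = 7.89 ÷ 0.0597778 = 131.989 s

value=132.0 s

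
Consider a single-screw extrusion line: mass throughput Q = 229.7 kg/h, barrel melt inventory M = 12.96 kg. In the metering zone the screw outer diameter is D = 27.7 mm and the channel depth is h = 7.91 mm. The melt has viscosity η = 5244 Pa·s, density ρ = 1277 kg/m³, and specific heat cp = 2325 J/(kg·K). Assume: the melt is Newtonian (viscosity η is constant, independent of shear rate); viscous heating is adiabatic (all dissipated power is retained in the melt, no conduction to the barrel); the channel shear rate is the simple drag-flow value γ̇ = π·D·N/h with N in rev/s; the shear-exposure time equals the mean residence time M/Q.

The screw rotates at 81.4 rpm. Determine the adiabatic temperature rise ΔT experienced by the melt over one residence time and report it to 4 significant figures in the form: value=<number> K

value=79.92 K

Convert throughput: Q = 229.7 kg/h = 229.7/3600 = 0.0638056 kg/s
t_res = M / Q_s = 12.96 / 0.0638056 = 203.117 s
Geometry in metres: D = 27.7 mm → 0.0277 m, h = 7.91 mm → 0.00791 m; screw speed N = 81.4 rpm = 1.35667 rev/s
Shear rate: γ̇ = πDN/h = π·0.0277·1.35667/0.00791 = 14.9254 s⁻¹
ΔT = η·γ̇²·t_res/(ρ·cp) = [5244 × 14.9254² × 203.117] / [1277 × 2325] = 79.9186 K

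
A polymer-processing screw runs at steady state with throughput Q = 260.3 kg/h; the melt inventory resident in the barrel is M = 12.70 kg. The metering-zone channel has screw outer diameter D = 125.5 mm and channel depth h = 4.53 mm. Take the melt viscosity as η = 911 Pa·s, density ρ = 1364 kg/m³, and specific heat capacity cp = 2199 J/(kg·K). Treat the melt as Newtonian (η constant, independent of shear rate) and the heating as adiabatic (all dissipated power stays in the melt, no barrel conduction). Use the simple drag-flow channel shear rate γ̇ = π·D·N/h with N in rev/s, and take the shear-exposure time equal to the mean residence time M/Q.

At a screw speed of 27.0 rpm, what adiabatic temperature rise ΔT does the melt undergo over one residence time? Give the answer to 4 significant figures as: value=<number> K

Throughput in SI: Q_s = 260.3 kg/h ÷ 3600 s/h = 0.0723056 kg/s
Mean residence time: t_res = M/Q_s = 12.70 kg / 0.0723056 kg/s = 175.643 s
D = 125.5 mm = 0.1255 m;  h = 4.53 mm = 0.00453 m;  N = 27.0 rpm / 60 = 0.45 rev/s
γ̇ = π·D·N / h = π · 0.1255 · 0.45 / 0.00453 = 39.1659 s⁻¹
ΔT = η·γ̇²·t_res/(ρ·cp) = [911 × 39.1659² × 175.643] / [1364 × 2199] = 81.8327 K

value=81.83 K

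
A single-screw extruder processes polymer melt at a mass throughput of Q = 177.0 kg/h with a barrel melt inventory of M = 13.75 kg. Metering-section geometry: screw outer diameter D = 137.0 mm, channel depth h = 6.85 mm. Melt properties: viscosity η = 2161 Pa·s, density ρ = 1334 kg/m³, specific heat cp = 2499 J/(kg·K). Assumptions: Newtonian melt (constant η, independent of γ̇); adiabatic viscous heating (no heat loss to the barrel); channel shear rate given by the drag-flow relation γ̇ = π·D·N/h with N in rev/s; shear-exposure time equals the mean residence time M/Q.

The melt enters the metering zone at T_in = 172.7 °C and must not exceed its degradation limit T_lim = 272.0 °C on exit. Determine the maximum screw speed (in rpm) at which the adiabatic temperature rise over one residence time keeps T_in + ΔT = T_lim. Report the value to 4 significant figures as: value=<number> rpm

value=22.35 rpm

Throughput in SI: Q_s = 177.0 kg/h ÷ 3600 s/h = 0.0491667 kg/s
t_res = M / Q_s = 13.75 ÷ 0.0491667 = 279.661 s
D = 137.0 mm = 0.137 m;  h = 6.85 mm = 0.00685 m
Allowable rise: ΔT_a = T_lim − T_in = 272.0 − 172.7 = 99.3 K
Invert ΔT = ηγ̇²t_res/(ρcp) for γ̇: γ̇_max² = ΔT_a ρ cp / (η t_res) = 99.3·1334·2499 / (2161·279.661) = 547.753 s⁻²
γ̇_max = sqrt(547.753) = 23.4041 s⁻¹
N_max = γ̇_max·h / (π·D) = 23.4041 · 0.00685 / (π · 0.137) = 0.372488 rev/s = 22.3493 rpm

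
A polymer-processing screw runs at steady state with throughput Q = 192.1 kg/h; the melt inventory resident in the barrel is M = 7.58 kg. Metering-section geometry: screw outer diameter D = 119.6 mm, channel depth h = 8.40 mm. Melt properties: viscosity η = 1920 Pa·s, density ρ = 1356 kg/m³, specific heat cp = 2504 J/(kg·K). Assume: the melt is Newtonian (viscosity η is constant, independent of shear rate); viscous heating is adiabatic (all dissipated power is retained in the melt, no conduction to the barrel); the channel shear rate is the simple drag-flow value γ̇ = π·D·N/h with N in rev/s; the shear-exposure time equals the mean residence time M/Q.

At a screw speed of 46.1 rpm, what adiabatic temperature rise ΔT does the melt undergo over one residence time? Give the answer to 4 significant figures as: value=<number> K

Convert throughput: Q = 192.1 kg/h = 192.1/3600 = 0.0533611 kg/s
t_res = M / Q_s = 7.58 / 0.0533611 = 142.051 s
D = 119.6 mm = 0.1196 m;  h = 8.40 mm = 0.0084 m;  N = 46.1 rpm / 60 = 0.768333 rev/s
Shear rate: γ̇ = πDN/h = π·0.1196·0.768333/0.0084 = 34.3678 s⁻¹
ΔT = η·γ̇²·t_res/(ρ·cp) = [1920 × 34.3678² × 142.051] / [1356 × 2504] = 94.8756 K

value=94.88 K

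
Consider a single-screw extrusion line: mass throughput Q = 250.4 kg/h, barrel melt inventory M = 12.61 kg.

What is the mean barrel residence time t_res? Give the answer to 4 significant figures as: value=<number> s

value=181.3 s

Convert throughput: Q = 250.4 kg/h = 250.4/3600 = 0.0695556 kg/s
Mean residence time: t_res = M/Q_s = 12.61 kg / 0.0695556 kg/s = 181.294 s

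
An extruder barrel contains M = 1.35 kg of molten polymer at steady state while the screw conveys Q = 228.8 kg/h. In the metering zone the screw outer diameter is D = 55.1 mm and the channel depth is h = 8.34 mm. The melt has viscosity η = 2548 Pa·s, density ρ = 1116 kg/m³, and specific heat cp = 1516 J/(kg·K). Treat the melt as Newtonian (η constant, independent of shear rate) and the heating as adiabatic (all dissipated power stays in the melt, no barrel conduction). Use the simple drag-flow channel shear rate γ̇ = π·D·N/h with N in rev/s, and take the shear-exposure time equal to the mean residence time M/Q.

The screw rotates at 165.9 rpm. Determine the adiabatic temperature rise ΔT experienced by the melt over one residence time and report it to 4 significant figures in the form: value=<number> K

value=105.4 K

Convert throughput: Q = 228.8 kg/h = 228.8/3600 = 0.0635556 kg/s
t_res = M / Q_s = 1.35 / 0.0635556 = 21.2413 s
Convert to SI: D = 0.0551 m, h = 0.00834 m, N = 165.9/60 = 2.765 rev/s
γ̇ = π·D·N / h = π · 0.0551 · 2.765 / 0.00834 = 57.3893 s⁻¹
ΔT = η·γ̇²·t_res/(ρ·cp) = [2548 × 57.3893² × 21.2413] / [1116 × 1516] = 105.36 K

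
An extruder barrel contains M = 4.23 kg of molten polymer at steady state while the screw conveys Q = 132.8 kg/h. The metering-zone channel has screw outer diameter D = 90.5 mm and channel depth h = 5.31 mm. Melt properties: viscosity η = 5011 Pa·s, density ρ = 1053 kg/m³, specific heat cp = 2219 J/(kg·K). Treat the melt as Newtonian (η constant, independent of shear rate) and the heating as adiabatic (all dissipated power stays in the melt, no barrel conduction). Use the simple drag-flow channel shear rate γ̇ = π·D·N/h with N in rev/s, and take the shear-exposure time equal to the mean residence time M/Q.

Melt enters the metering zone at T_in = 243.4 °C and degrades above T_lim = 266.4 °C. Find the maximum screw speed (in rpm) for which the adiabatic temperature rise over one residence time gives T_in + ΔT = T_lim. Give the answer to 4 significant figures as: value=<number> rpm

Throughput in SI: Q_s = 132.8 kg/h ÷ 3600 s/h = 0.0368889 kg/s
Mean residence time: t_res = M/Q_s = 4.23 kg / 0.0368889 kg/s = 114.669 s
D = 90.5 mm = 0.0905 m;  h = 5.31 mm = 0.00531 m
ΔT_a = T_lim − T_in = 266.4 °C − 243.4 °C = 23 K
γ̇_max² = ΔT_a·ρ·cp/(η·t_res) = 23·1053·2219/(5011·114.669) = 93.5286 s⁻²
Take the square root: γ̇_max = √(93.5286) = 9.67102 s⁻¹
N_max = γ̇_max h / (πD) = 9.67102·0.00531/(π·0.0905) = 0.180621 rev/s → ×60 = 10.8373 rpm

value=10.84 rpm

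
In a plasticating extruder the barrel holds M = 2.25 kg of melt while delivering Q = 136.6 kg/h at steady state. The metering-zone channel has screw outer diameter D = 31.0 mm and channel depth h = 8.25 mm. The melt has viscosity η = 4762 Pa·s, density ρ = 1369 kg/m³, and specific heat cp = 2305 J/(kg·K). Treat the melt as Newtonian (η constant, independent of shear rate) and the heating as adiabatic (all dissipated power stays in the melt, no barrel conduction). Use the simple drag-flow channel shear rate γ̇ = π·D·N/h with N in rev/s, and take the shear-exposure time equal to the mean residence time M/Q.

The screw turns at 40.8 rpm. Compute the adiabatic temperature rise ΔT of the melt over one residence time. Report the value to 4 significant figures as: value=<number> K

value=5.766 K

Q_s = Q / 3600 = 136.6 / 3600 = 0.0379444 kg/s
Mean residence time: t_res = M/Q_s = 2.25 kg / 0.0379444 kg/s = 59.2972 s
Geometry in metres: D = 31.0 mm → 0.031 m, h = 8.25 mm → 0.00825 m; screw speed N = 40.8 rpm = 0.68 rev/s
Shear rate: γ̇ = πDN/h = π·0.031·0.68/0.00825 = 8.02725 s⁻¹
Adiabatic rise: ΔT = η γ̇² t_res / (ρ cp) = 4762·(8.02725)²·59.2972 / (1369·2305) = 5.7661 K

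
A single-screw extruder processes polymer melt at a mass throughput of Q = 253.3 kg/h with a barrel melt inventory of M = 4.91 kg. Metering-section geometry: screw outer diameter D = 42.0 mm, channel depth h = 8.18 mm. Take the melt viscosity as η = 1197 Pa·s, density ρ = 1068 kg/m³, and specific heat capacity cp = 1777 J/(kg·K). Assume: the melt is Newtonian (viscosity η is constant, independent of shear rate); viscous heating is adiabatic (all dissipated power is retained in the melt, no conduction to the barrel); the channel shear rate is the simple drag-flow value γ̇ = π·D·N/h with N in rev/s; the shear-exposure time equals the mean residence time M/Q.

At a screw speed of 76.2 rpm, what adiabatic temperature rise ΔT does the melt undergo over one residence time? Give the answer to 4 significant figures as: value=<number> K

Convert throughput: Q = 253.3 kg/h = 253.3/3600 = 0.0703611 kg/s
t_res = M / Q_s = 4.91 / 0.0703611 = 69.7829 s
Geometry in metres: D = 42.0 mm → 0.042 m, h = 8.18 mm → 0.00818 m; screw speed N = 76.2 rpm = 1.27 rev/s
γ̇ = π·D·N / h = π · 0.042 · 1.27 / 0.00818 = 20.4856 s⁻¹
ΔT = η·γ̇²·t_res / (ρ·cp) = 1197 · (20.4856)² · 69.7829 / (1068 · 1777) = 18.4707 K

value=18.47 K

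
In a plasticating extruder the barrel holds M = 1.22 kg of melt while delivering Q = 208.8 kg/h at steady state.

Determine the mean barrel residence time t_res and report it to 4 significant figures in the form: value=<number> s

value=21.03 s

Q_s = Q / 3600 = 208.8 / 3600 = 0.058 kg/s
t_res = M / Q_s = 1.22 ÷ 0.058 = 21.0345 s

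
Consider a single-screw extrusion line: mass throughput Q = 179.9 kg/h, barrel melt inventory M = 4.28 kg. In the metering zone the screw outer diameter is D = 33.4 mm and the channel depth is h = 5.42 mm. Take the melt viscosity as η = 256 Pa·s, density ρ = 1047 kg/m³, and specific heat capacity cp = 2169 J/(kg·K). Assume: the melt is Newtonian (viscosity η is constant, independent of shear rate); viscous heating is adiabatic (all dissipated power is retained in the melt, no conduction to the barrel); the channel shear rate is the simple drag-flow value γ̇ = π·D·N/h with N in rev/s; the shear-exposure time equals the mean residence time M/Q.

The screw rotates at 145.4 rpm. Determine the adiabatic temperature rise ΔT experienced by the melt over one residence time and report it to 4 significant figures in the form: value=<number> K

Throughput in SI: Q_s = 179.9 kg/h ÷ 3600 s/h = 0.0499722 kg/s
Mean residence time: t_res = M/Q_s = 4.28 kg / 0.0499722 kg/s = 85.6476 s
Geometry in metres: D = 33.4 mm → 0.0334 m, h = 5.42 mm → 0.00542 m; screw speed N = 145.4 rpm = 2.42333 rev/s
Shear rate: γ̇ = πDN/h = π·0.0334·2.42333/0.00542 = 46.9148 s⁻¹
Adiabatic rise: ΔT = η γ̇² t_res / (ρ cp) = 256·(46.9148)²·85.6476 / (1047·2169) = 21.2505 K

value=21.25 K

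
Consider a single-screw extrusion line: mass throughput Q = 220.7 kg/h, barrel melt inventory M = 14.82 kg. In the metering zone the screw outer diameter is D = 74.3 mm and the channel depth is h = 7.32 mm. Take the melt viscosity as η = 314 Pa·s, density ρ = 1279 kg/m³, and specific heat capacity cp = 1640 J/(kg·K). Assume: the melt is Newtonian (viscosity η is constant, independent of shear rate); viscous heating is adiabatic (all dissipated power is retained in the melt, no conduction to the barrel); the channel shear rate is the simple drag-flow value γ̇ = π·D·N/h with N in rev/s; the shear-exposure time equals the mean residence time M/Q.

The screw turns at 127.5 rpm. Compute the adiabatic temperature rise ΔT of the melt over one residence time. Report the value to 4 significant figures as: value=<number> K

Throughput in SI: Q_s = 220.7 kg/h ÷ 3600 s/h = 0.0613056 kg/s
t_res = M / Q_s = 14.82 / 0.0613056 = 241.74 s
Convert to SI: D = 0.0743 m, h = 0.00732 m, N = 127.5/60 = 2.125 rev/s
γ̇ = π D N / h = (π)(0.0743)(2.125) / 0.00732 = 67.7621 s⁻¹
ΔT = η·γ̇²·t_res/(ρ·cp) = [314 × 67.7621² × 241.74] / [1279 × 1640] = 166.164 K

value=166.2 K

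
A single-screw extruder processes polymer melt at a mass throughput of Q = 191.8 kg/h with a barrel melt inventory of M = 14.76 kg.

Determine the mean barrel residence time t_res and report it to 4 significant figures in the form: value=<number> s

Convert throughput: Q = 191.8 kg/h = 191.8/3600 = 0.0532778 kg/s
t_res = M / Q_s = 14.76 ÷ 0.0532778 = 277.039 s

value=277.0 s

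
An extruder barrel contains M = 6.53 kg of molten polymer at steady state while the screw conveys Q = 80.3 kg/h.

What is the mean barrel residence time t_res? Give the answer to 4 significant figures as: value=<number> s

value=292.8 s

Convert throughput: Q = 80.3 kg/h = 80.3/3600 = 0.0223056 kg/s
Mean residence time: t_res = M/Q_s = 6.53 kg / 0.0223056 kg/s = 292.752 s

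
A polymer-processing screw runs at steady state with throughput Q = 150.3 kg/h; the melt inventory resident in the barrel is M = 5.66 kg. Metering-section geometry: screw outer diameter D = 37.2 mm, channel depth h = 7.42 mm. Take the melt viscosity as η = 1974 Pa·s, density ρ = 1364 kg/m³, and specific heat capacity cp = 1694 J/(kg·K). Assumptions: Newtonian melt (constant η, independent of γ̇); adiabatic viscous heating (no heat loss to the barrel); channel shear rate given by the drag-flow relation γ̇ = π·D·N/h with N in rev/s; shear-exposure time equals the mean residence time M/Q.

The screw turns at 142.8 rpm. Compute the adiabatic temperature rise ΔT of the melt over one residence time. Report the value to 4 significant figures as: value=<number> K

Q_s = Q / 3600 = 150.3 / 3600 = 0.04175 kg/s
Mean residence time: t_res = M/Q_s = 5.66 kg / 0.04175 kg/s = 135.569 s
Geometry in metres: D = 37.2 mm → 0.0372 m, h = 7.42 mm → 0.00742 m; screw speed N = 142.8 rpm = 2.38 rev/s
γ̇ = π·D·N / h = π · 0.0372 · 2.38 / 0.00742 = 37.4857 s⁻¹
ΔT = η·γ̇²·t_res / (ρ·cp) = 1974 · (37.4857)² · 135.569 / (1364 · 1694) = 162.746 K

value=162.7 K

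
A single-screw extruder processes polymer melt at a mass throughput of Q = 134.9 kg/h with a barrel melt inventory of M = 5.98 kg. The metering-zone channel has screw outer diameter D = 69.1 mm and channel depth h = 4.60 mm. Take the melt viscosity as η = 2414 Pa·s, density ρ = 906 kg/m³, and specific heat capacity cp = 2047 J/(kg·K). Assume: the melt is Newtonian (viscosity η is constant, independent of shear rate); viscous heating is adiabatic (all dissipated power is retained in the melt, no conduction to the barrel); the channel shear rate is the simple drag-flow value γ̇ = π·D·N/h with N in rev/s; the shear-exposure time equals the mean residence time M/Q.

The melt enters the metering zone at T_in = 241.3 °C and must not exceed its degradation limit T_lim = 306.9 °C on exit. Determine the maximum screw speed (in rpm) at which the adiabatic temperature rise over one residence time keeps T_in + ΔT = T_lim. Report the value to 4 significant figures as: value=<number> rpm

value=22.59 rpm

Convert throughput: Q = 134.9 kg/h = 134.9/3600 = 0.0374722 kg/s
Mean residence time: t_res = M/Q_s = 5.98 kg / 0.0374722 kg/s = 159.585 s
Geometry in SI: D = 69.1 mm → 0.0691 m, h = 4.60 mm → 0.0046 m
ΔT_a = T_lim − T_in = 306.9 °C − 241.3 °C = 65.6 K
γ̇_max² = ΔT_a·ρ·cp / (η·t_res) = [65.6 × 906 × 2047] / [2414 × 159.585] = 315.806 s⁻²
Take the square root: γ̇_max = √(315.806) = 17.7709 s⁻¹
N_max = γ̇_max h / (πD) = 17.7709·0.0046/(π·0.0691) = 0.376565 rev/s → ×60 = 22.5939 rpm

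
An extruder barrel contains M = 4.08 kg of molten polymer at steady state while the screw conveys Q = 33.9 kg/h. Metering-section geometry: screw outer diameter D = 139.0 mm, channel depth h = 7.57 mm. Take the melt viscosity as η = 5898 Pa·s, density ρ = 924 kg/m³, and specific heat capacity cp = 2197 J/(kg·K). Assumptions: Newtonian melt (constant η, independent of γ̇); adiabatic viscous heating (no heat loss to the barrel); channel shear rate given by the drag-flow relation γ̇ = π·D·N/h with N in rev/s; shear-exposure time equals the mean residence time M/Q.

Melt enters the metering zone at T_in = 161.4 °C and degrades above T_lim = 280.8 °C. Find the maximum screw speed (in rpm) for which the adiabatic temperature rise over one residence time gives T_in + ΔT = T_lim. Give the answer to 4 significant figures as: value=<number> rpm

value=10.13 rpm

Q_s = Q / 3600 = 33.9 / 3600 = 0.00941667 kg/s
t_res = M / Q_s = 4.08 / 0.00941667 = 433.274 s
D = 139.0 mm = 0.139 m;  h = 7.57 mm = 0.00757 m
ΔT_a = T_lim − T_in = 280.8 − 161.4 = 119.4 K
γ̇_max² = ΔT_a·ρ·cp/(η·t_res) = 119.4·924·2197/(5898·433.274) = 94.8503 s⁻²
γ̇_max = sqrt(94.8503) = 9.73911 s⁻¹
N_max = γ̇_max h / (πD) = 9.73911·0.00757/(π·0.139) = 0.16883 rev/s → ×60 = 10.1298 rpm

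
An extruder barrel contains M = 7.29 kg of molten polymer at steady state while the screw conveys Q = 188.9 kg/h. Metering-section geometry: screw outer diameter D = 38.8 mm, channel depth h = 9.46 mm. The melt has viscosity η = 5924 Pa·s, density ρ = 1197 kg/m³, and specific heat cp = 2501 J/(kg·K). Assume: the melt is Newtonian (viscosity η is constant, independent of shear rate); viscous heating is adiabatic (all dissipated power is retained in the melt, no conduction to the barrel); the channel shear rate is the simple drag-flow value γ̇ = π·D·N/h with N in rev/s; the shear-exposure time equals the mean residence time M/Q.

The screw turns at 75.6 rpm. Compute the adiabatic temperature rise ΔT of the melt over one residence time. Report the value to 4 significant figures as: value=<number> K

value=72.46 K

Throughput in SI: Q_s = 188.9 kg/h ÷ 3600 s/h = 0.0524722 kg/s
Mean residence time: t_res = M/Q_s = 7.29 kg / 0.0524722 kg/s = 138.931 s
D = 38.8 mm = 0.0388 m;  h = 9.46 mm = 0.00946 m;  N = 75.6 rpm / 60 = 1.26 rev/s
Shear rate: γ̇ = πDN/h = π·0.0388·1.26/0.00946 = 16.2353 s⁻¹
Adiabatic rise: ΔT = η γ̇² t_res / (ρ cp) = 5924·(16.2353)²·138.931 / (1197·2501) = 72.4648 K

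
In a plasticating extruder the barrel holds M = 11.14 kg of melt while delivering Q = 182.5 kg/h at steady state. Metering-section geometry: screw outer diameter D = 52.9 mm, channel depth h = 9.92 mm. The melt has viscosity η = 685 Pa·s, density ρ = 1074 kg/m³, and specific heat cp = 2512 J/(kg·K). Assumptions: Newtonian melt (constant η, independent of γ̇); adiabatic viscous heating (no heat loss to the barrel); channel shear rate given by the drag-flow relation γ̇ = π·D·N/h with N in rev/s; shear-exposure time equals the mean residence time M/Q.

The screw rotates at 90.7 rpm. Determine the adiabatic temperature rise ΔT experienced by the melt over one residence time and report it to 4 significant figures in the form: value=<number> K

Q_s = Q / 3600 = 182.5 / 3600 = 0.0506944 kg/s
t_res = M / Q_s = 11.14 ÷ 0.0506944 = 219.748 s
D = 52.9 mm = 0.0529 m;  h = 9.92 mm = 0.00992 m;  N = 90.7 rpm / 60 = 1.51167 rev/s
γ̇ = π·D·N / h = π · 0.0529 · 1.51167 / 0.00992 = 25.325 s⁻¹
ΔT = η·γ̇²·t_res/(ρ·cp) = [685 × 25.325² × 219.748] / [1074 × 2512] = 35.7842 K

value=35.78 K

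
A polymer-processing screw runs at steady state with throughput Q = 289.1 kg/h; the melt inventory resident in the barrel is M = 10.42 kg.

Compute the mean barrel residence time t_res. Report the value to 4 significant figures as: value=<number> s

value=129.8 s

Convert throughput: Q = 289.1 kg/h = 289.1/3600 = 0.0803056 kg/s
t_res = M / Q_s = 10.42 ÷ 0.0803056 = 129.754 s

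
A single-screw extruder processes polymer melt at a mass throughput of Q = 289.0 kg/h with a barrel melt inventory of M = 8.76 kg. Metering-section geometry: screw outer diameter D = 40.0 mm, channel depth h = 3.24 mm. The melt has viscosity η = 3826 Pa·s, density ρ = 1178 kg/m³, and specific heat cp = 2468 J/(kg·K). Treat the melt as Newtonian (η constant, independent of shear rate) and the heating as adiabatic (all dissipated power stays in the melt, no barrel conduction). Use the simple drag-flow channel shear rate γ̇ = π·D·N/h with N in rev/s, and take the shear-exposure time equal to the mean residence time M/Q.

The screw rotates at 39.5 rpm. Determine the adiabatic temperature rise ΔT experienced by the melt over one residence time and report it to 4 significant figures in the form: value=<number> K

Convert throughput: Q = 289.0 kg/h = 289.0/3600 = 0.0802778 kg/s
Mean residence time: t_res = M/Q_s = 8.76 kg / 0.0802778 kg/s = 109.121 s
Convert to SI: D = 0.04 m, h = 0.00324 m, N = 39.5/60 = 0.658333 rev/s
γ̇ = π·D·N / h = π · 0.04 · 0.658333 / 0.00324 = 25.5335 s⁻¹
ΔT = η·γ̇²·t_res / (ρ·cp) = 3826 · (25.5335)² · 109.121 / (1178 · 2468) = 93.6235 K

value=93.62 K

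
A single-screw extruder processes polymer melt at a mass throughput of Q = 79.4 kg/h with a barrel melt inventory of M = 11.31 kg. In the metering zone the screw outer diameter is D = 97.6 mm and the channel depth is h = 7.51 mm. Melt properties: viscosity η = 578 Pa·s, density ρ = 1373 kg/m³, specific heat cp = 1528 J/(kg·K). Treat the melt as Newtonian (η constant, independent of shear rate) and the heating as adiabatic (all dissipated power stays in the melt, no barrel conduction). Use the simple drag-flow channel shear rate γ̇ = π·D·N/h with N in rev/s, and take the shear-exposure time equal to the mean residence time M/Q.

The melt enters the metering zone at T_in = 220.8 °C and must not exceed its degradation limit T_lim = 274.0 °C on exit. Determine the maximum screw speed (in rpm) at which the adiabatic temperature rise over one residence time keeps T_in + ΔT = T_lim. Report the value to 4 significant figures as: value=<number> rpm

Throughput in SI: Q_s = 79.4 kg/h ÷ 3600 s/h = 0.0220556 kg/s
Mean residence time: t_res = M/Q_s = 11.31 kg / 0.0220556 kg/s = 512.796 s
Geometry in SI: D = 97.6 mm → 0.0976 m, h = 7.51 mm → 0.00751 m
Allowable rise: ΔT_a = T_lim − T_in = 274.0 − 220.8 = 53.2 K
Invert ΔT = ηγ̇²t_res/(ρcp) for γ̇: γ̇_max² = ΔT_a ρ cp / (η t_res) = 53.2·1373·1528 / (578·512.796) = 376.559 s⁻²
γ̇_max = sqrt(376.559) = 19.4051 s⁻¹
N_max = γ̇_max·h / (π·D) = 19.4051 · 0.00751 / (π · 0.0976) = 0.475288 rev/s = 28.5173 rpm

value=28.52 rpm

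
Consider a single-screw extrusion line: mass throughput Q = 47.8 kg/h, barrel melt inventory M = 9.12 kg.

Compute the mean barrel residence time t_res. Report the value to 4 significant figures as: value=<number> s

Q_s = Q / 3600 = 47.8 / 3600 = 0.0132778 kg/s
t_res = M / Q_s = 9.12 / 0.0132778 = 686.862 s

value=686.9 s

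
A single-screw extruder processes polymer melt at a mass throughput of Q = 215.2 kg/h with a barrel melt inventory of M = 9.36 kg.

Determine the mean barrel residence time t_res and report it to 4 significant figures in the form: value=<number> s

value=156.6 s

Throughput in SI: Q_s = 215.2 kg/h ÷ 3600 s/h = 0.0597778 kg/s
t_res = M / Q_s = 9.36 / 0.0597778 = 156.58 s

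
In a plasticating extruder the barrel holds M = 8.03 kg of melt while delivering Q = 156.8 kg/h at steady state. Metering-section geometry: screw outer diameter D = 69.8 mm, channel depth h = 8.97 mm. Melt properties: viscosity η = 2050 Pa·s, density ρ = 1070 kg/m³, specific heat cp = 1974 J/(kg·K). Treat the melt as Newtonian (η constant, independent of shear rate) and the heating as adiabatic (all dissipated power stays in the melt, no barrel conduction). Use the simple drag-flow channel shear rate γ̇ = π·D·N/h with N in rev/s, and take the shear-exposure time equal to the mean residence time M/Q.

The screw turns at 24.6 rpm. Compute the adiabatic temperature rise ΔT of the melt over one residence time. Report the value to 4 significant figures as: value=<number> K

Convert throughput: Q = 156.8 kg/h = 156.8/3600 = 0.0435556 kg/s
t_res = M / Q_s = 8.03 ÷ 0.0435556 = 184.362 s
Convert to SI: D = 0.0698 m, h = 0.00897 m, N = 24.6/60 = 0.41 rev/s
γ̇ = π D N / h = (π)(0.0698)(0.41) / 0.00897 = 10.023 s⁻¹
ΔT = η·γ̇²·t_res / (ρ·cp) = 2050 · (10.023)² · 184.362 / (1070 · 1974) = 17.9758 K

value=17.98 K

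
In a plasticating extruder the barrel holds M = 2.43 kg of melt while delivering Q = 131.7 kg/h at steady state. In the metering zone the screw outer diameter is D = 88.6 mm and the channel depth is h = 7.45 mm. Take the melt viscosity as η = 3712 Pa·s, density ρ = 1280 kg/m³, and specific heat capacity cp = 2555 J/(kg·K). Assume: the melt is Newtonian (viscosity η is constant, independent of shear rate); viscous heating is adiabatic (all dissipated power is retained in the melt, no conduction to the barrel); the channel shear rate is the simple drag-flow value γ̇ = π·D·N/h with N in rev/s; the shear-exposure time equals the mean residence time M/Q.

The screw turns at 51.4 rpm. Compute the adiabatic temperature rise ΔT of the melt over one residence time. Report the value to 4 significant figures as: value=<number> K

Q_s = Q / 3600 = 131.7 / 3600 = 0.0365833 kg/s
t_res = M / Q_s = 2.43 ÷ 0.0365833 = 66.4237 s
Convert to SI: D = 0.0886 m, h = 0.00745 m, N = 51.4/60 = 0.856667 rev/s
Shear rate: γ̇ = πDN/h = π·0.0886·0.856667/0.00745 = 32.0066 s⁻¹
Adiabatic rise: ΔT = η γ̇² t_res / (ρ cp) = 3712·(32.0066)²·66.4237 / (1280·2555) = 77.234 K

value=77.23 K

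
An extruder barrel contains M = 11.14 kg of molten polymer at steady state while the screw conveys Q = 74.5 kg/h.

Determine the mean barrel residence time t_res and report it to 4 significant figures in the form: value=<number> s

value=538.3 s

Q_s = Q / 3600 = 74.5 / 3600 = 0.0206944 kg/s
t_res = M / Q_s = 11.14 / 0.0206944 = 538.309 s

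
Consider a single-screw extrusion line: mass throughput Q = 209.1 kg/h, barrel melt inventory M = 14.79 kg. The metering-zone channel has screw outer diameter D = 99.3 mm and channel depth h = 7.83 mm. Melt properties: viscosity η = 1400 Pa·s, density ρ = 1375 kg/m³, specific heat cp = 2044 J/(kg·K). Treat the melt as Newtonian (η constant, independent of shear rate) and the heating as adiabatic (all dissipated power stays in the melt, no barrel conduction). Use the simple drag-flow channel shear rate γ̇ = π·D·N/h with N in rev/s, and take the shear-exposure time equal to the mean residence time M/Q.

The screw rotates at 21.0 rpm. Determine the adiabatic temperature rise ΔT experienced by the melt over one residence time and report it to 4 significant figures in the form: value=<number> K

value=24.66 K

Convert throughput: Q = 209.1 kg/h = 209.1/3600 = 0.0580833 kg/s
t_res = M / Q_s = 14.79 / 0.0580833 = 254.634 s
D = 99.3 mm = 0.0993 m;  h = 7.83 mm = 0.00783 m;  N = 21.0 rpm / 60 = 0.35 rev/s
γ̇ = π·D·N / h = π · 0.0993 · 0.35 / 0.00783 = 13.9446 s⁻¹
ΔT = η·γ̇²·t_res / (ρ·cp) = 1400 · (13.9446)² · 254.634 / (1375 · 2044) = 24.6645 K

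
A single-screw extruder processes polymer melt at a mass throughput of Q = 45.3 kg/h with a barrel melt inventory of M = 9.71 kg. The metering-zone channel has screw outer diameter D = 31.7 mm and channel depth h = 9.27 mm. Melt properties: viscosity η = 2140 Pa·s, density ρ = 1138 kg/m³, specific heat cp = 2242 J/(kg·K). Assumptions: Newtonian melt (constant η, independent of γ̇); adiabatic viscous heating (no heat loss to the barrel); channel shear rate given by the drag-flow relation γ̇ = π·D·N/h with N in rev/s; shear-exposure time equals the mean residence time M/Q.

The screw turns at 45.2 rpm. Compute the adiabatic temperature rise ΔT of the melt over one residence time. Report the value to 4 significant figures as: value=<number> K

Convert throughput: Q = 45.3 kg/h = 45.3/3600 = 0.0125833 kg/s
t_res = M / Q_s = 9.71 / 0.0125833 = 771.656 s
D = 31.7 mm = 0.0317 m;  h = 9.27 mm = 0.00927 m;  N = 45.2 rpm / 60 = 0.753333 rev/s
γ̇ = π·D·N / h = π · 0.0317 · 0.753333 / 0.00927 = 8.09313 s⁻¹
Adiabatic rise: ΔT = η γ̇² t_res / (ρ cp) = 2140·(8.09313)²·771.656 / (1138·2242) = 42.3928 K

value=42.39 K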